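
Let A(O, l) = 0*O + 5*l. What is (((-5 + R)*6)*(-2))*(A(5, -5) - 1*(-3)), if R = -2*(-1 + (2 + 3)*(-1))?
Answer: 1848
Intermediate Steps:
A(O, l) = 5*l (A(O, l) = 0 + 5*l = 5*l)
R = 12 (R = -2*(-1 + 5*(-1)) = -2*(-1 - 5) = -2*(-6) = 12)
(((-5 + R)*6)*(-2))*(A(5, -5) - 1*(-3)) = (((-5 + 12)*6)*(-2))*(5*(-5) - 1*(-3)) = ((7*6)*(-2))*(-25 + 3) = (42*(-2))*(-22) = -84*(-22) = 1848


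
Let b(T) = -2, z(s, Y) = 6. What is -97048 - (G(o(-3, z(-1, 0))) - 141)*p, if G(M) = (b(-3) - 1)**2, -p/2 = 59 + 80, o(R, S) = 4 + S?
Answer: -133744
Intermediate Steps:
p = -278 (p = -2*(59 + 80) = -2*139 = -278)
G(M) = 9 (G(M) = (-2 - 1)**2 = (-3)**2 = 9)
-97048 - (G(o(-3, z(-1, 0))) - 141)*p = -97048 - (9 - 141)*(-278) = -97048 - (-132)*(-278) = -97048 - 1*36696 = -97048 - 36696 = -133744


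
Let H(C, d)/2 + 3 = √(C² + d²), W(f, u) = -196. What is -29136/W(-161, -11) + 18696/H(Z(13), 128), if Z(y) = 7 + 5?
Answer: 121698552/809431 + 37392*√1033/16519 ≈ 223.10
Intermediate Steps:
Z(y) = 12
H(C, d) = -6 + 2*√(C² + d²)
-29136/W(-161, -11) + 18696/H(Z(13), 128) = -29136/(-196) + 18696/(-6 + 2*√(12² + 128²)) = -29136*(-1/196) + 18696/(-6 + 2*√(144 + 16384)) = 7284/49 + 18696/(-6 + 2*√16528) = 7284/49 + 18696/(-6 + 2*(4*√1033)) = 7284/49 + 18696/(-6 + 8*√1033)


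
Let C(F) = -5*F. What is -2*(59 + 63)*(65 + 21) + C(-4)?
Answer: -20964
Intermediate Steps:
-2*(59 + 63)*(65 + 21) + C(-4) = -2*(59 + 63)*(65 + 21) - 5*(-4) = -244*86 + 20 = -2*10492 + 20 = -20984 + 20 = -20964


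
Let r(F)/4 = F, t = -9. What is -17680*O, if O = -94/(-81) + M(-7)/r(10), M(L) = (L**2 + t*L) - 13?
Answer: -5206318/81 ≈ -64276.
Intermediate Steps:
r(F) = 4*F
M(L) = -13 + L**2 - 9*L (M(L) = (L**2 - 9*L) - 13 = -13 + L**2 - 9*L)
O = 11779/3240 (O = -94/(-81) + (-13 + (-7)**2 - 9*(-7))/((4*10)) = -94*(-1/81) + (-13 + 49 + 63)/40 = 94/81 + 99*(1/40) = 94/81 + 99/40 = 11779/3240 ≈ 3.6355)
-17680*O = -17680*11779/3240 = -5206318/81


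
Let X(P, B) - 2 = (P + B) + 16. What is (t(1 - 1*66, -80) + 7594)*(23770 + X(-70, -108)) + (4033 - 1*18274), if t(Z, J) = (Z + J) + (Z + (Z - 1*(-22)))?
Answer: 173306769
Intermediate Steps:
X(P, B) = 18 + B + P (X(P, B) = 2 + ((P + B) + 16) = 2 + ((B + P) + 16) = 2 + (16 + B + P) = 18 + B + P)
t(Z, J) = 22 + J + 3*Z (t(Z, J) = (J + Z) + (Z + (Z + 22)) = (J + Z) + (Z + (22 + Z)) = (J + Z) + (22 + 2*Z) = 22 + J + 3*Z)
(t(1 - 1*66, -80) + 7594)*(23770 + X(-70, -108)) + (4033 - 1*18274) = ((22 - 80 + 3*(1 - 1*66)) + 7594)*(23770 + (18 - 108 - 70)) + (4033 - 1*18274) = ((22 - 80 + 3*(1 - 66)) + 7594)*(23770 - 160) + (4033 - 18274) = ((22 - 80 + 3*(-65)) + 7594)*23610 - 14241 = ((22 - 80 - 195) + 7594)*23610 - 14241 = (-253 + 7594)*23610 - 14241 = 7341*23610 - 14241 = 173321010 - 14241 = 173306769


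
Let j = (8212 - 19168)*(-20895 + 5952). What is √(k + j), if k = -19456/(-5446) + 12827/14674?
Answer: √261385892391517192247718/39957302 ≈ 12795.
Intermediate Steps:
j = 163715508 (j = -10956*(-14943) = 163715508)
k = 177676593/39957302 (k = -19456*(-1/5446) + 12827*(1/14674) = 9728/2723 + 12827/14674 = 177676593/39957302 ≈ 4.4467)
√(k + j) = √(177676593/39957302 + 163715508) = √(6541630172916009/39957302) = √261385892391517192247718/39957302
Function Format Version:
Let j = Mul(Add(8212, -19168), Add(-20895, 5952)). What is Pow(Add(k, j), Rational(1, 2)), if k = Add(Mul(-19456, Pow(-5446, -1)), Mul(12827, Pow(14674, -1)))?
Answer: Mul(Rational(1, 39957302), Pow(261385892391517192247718, Rational(1, 2))) ≈ 12795.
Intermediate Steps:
j = 163715508 (j = Mul(-10956, -14943) = 163715508)
k = Rational(177676593, 39957302) (k = Add(Mul(-19456, Rational(-1, 5446)), Mul(12827, Rational(1, 14674))) = Add(Rational(9728, 2723), Rational(12827, 14674)) = Rational(177676593, 39957302) ≈ 4.4467)
Pow(Add(k, j), Rational(1, 2)) = Pow(Add(Rational(177676593, 39957302), 163715508), Rational(1, 2)) = Pow(Rational(6541630172916009, 39957302), Rational(1, 2)) = Mul(Rational(1, 39957302), Pow(261385892391517192247718, Rational(1, 2)))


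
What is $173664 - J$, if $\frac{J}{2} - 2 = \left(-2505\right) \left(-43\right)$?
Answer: $-41770$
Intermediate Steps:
$J = 215434$ ($J = 4 + 2 \left(\left(-2505\right) \left(-43\right)\right) = 4 + 2 \cdot 107715 = 4 + 215430 = 215434$)
$173664 - J = 173664 - 215434 = -41770$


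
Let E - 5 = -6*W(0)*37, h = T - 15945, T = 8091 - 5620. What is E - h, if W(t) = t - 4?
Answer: 14367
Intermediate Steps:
T = 2471
W(t) = -4 + t
h = -13474 (h = 2471 - 15945 = -13474)
E = 893 (E = 5 - 6*(-4 + 0)*37 = 5 - 6*(-4)*37 = 5 + 24*37 = 5 + 888 = 893)
E - h = 893 - 1*(-13474) = 893 + 13474 = 14367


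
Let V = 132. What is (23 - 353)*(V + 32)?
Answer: -54120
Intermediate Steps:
(23 - 353)*(V + 32) = (23 - 353)*(132 + 32) = -330*164 = -54120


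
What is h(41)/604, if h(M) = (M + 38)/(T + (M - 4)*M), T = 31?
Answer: 79/934992 ≈ 8.4493e-5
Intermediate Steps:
h(M) = (38 + M)/(31 + M*(-4 + M)) (h(M) = (M + 38)/(31 + (M - 4)*M) = (38 + M)/(31 + (-4 + M)*M) = (38 + M)/(31 + M*(-4 + M)))
h(41)/604 = ((38 + 41)/(31 + 41**2 - 4*41))/604 = (79/(31 + 1681 - 164))*(1/604) = (79/1548)*(1/604) = 79/934992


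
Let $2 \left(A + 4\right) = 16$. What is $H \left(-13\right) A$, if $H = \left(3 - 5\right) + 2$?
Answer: $0$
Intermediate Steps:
$A = 4$ ($A = -4 + \frac{1}{2} \cdot 16 = -4 + 8 = 4$)
$H = 0$ ($H = -2 + 2 = 0$)
$H \left(-13\right) A = 0 \left(-13\right) 4 = 0 \cdot 4 = 0$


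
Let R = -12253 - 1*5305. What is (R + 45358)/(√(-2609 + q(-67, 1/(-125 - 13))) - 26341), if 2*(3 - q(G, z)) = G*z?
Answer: -202109224800/191502844879 - 55600*I*√49633287/191502844879 ≈ -1.0554 - 0.0020454*I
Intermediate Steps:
q(G, z) = 3 - G*z/2
R = -17558 (R = -12253 - 5305 = -17558)
(R + 45358)/(√(-2609 + q(-67, 1/(-125 - 13))) - 26341) = (-17558 + 45358)/(√(-2609 + (3 - ½*(-67)/(-125 - 13))) - 26341) = 27800/(√(-2609 + (3 - ½*(-67)/(-138))) - 26341) = 27800/(√(-2609 + (3 - ½*(-67)*(-1/138))) - 26341) = 27800/(√(-2609 + (3 - 67/276)) - 26341) = 27800/(√(-2609 + 761/276) - 26341) = 27800/(√(-719323/276) - 26341) = 27800/(I*√49633287/138 - 26341) = 27800/(-26341 + I*√49633287/138)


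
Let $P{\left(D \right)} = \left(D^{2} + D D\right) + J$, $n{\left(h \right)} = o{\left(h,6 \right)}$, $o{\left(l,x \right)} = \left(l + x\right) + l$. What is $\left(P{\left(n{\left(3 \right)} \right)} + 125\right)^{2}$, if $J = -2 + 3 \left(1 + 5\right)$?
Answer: $184041$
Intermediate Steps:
$o{\left(l,x \right)} = x + 2 l$
$n{\left(h \right)} = 6 + 2 h$
$J = 16$ ($J = -2 + 3 \cdot 6 = -2 + 18 = 16$)
$P{\left(D \right)} = 16 + 2 D^{2}$ ($P{\left(D \right)} = \left(D^{2} + D D\right) + 16 = \left(D^{2} + D^{2}\right) + 16 = 2 D^{2} + 16 = 16 + 2 D^{2}$)
$\left(P{\left(n{\left(3 \right)} \right)} + 125\right)^{2} = \left(\left(16 + 2 \left(6 + 2 \cdot 3\right)^{2}\right) + 125\right)^{2} = \left(\left(16 + 2 \left(6 + 6\right)^{2}\right) + 125\right)^{2} = \left(\left(16 + 2 \cdot 12^{2}\right) + 125\right)^{2} = \left(\left(16 + 2 \cdot 144\right) + 125\right)^{2} = \left(\left(16 + 288\right) + 125\right)^{2} = \left(304 + 125\right)^{2} = 429^{2} = 184041$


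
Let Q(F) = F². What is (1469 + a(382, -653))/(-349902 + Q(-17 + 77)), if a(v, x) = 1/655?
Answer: -160366/37804635 ≈ -0.0042420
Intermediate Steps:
a(v, x) = 1/655
(1469 + a(382, -653))/(-349902 + Q(-17 + 77)) = (1469 + 1/655)/(-349902 + (-17 + 77)²) = 962196/(655*(-349902 + 60²)) = 962196/(655*(-349902 + 3600)) = (962196/655)/(-346302) = (962196/655)*(-1/346302) = -160366/37804635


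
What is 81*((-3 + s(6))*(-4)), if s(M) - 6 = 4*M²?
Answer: -47628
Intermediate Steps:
s(M) = 6 + 4*M²
81*((-3 + s(6))*(-4)) = 81*((-3 + (6 + 4*6²))*(-4)) = 81*((-3 + (6 + 4*36))*(-4)) = 81*((-3 + (6 + 144))*(-4)) = 81*((-3 + 150)*(-4)) = 81*(147*(-4)) = 81*(-588) = -47628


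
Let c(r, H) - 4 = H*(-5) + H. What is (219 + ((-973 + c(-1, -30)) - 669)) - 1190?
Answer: -2489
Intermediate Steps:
c(r, H) = 4 - 4*H (c(r, H) = 4 + (H*(-5) + H) = 4 + (-5*H + H) = 4 - 4*H)
(219 + ((-973 + c(-1, -30)) - 669)) - 1190 = (219 + ((-973 + (4 - 4*(-30))) - 669)) - 1190 = (219 + ((-973 + (4 + 120)) - 669)) - 1190 = (219 + ((-973 + 124) - 669)) - 1190 = (219 + (-849 - 669)) - 1190 = (219 - 1518) - 1190 = -1299 - 1190 = -2489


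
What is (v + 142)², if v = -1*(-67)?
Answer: 43681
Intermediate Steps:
v = 67
(v + 142)² = (67 + 142)² = 209² = 43681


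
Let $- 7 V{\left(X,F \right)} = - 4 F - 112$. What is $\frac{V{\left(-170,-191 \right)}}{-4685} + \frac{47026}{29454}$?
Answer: $\frac{780710839}{482971965} \approx 1.6165$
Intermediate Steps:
$V{\left(X,F \right)} = 16 + \frac{4 F}{7}$ ($V{\left(X,F \right)} = - \frac{- 4 F - 112}{7} = - \frac{-112 - 4 F}{7} = 16 + \frac{4 F}{7}$)
$\frac{V{\left(-170,-191 \right)}}{-4685} + \frac{47026}{29454} = \frac{16 + \frac{4}{7} \left(-191\right)}{-4685} + \frac{47026}{29454} = \left(16 - \frac{764}{7}\right) \left(- \frac{1}{4685}\right) + 47026 \cdot \frac{1}{29454} = \left(- \frac{652}{7}\right) \left(- \frac{1}{4685}\right) + \frac{23513}{14727} = \frac{652}{32795} + \frac{23513}{14727} = \frac{780710839}{482971965}$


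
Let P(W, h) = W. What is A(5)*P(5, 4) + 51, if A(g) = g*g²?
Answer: 676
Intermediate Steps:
A(g) = g³
A(5)*P(5, 4) + 51 = 5³*5 + 51 = 125*5 + 51 = 625 + 51 = 676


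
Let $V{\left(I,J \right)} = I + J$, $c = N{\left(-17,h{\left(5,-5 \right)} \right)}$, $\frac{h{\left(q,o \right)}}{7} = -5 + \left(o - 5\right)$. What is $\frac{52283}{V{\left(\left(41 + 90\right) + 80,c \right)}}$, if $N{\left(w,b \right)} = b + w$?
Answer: $\frac{52283}{89} \approx 587.45$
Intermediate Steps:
$h{\left(q,o \right)} = -70 + 7 o$ ($h{\left(q,o \right)} = 7 \left(-5 + \left(o - 5\right)\right) = 7 \left(-5 + \left(-5 + o\right)\right) = 7 \left(-10 + o\right) = -70 + 7 o$)
$c = -122$ ($c = \left(-70 + 7 \left(-5\right)\right) - 17 = \left(-70 - 35\right) - 17 = -105 - 17 = -122$)
$\frac{52283}{V{\left(\left(41 + 90\right) + 80,c \right)}} = \frac{52283}{\left(\left(41 + 90\right) + 80\right) - 122} = \frac{52283}{\left(131 + 80\right) - 122} = \frac{52283}{211 - 122} = \frac{52283}{89}$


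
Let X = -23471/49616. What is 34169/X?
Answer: -242189872/3353 ≈ -72231.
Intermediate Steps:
X = -3353/7088 (X = -23471*1/49616 = -3353/7088 ≈ -0.47305)
34169/X = 34169/(-3353/7088) = 34169*(-7088/3353) = -242189872/3353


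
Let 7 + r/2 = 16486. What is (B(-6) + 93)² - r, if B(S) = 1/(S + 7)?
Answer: -24122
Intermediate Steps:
r = 32958 (r = -14 + 2*16486 = -14 + 32972 = 32958)
B(S) = 1/(7 + S)
(B(-6) + 93)² - r = (1/(7 - 6) + 93)² - 1*32958 = (1/1 + 93)² - 32958 = (1 + 93)² - 32958 = 94² - 32958 = 8836 - 32958 = -24122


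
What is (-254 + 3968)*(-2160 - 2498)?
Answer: -17299812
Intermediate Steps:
(-254 + 3968)*(-2160 - 2498) = 3714*(-4658) = -17299812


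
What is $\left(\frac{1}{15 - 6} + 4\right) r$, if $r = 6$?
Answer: $\frac{74}{3} \approx 24.667$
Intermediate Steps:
$\left(\frac{1}{15 - 6} + 4\right) r = \left(\frac{1}{15 - 6} + 4\right) 6 = \left(\frac{1}{9} + 4\right) 6 = \frac{37}{9} \cdot 6 = \frac{74}{3}$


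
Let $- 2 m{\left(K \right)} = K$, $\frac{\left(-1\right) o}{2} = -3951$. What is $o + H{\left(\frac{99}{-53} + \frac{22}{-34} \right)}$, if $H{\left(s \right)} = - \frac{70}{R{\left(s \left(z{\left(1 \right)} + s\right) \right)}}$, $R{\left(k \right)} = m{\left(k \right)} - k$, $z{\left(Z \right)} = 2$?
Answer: $\frac{6259677371}{788568} \approx 7938.0$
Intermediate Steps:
$o = 7902$ ($o = \left(-2\right) \left(-3951\right) = 7902$)
$m{\left(K \right)} = - \frac{K}{2}$
$R{\left(k \right)} = - \frac{3 k}{2}$ ($R{\left(k \right)} = - \frac{k}{2} - k = - \frac{3 k}{2}$)
$H{\left(s \right)} = \frac{140}{3 s \left(2 + s\right)}$ ($H{\left(s \right)} = - \frac{70}{\left(- \frac{3}{2}\right) s \left(2 + s\right)} = - 70 \left(- \frac{2}{3 s \left(2 + s\right)}\right) = \frac{140}{3 s \left(2 + s\right)}$)
$o + H{\left(\frac{99}{-53} + \frac{22}{-34} \right)} = 7902 + \frac{140}{3 \left(\frac{99}{-53} + \frac{22}{-34}\right) \left(2 + \left(\frac{99}{-53} + \frac{22}{-34}\right)\right)} = 7902 + \frac{140}{3 \left(99 \left(- \frac{1}{53}\right) + 22 \left(- \frac{1}{34}\right)\right) \left(2 + \left(99 \left(- \frac{1}{53}\right) + 22 \left(- \frac{1}{34}\right)\right)\right)} = 7902 + \frac{140}{3 \left(- \frac{99}{53} - \frac{11}{17}\right) \left(2 - \frac{2266}{901}\right)} = 7902 + \frac{140}{3 \left(- \frac{2266}{901}\right) \left(2 - \frac{2266}{901}\right)} = 7902 + \frac{140}{3} \left(- \frac{901}{2266}\right) \frac{1}{- \frac{464}{901}} = 7902 + \frac{140}{3} \left(- \frac{901}{2266}\right) \left(- \frac{901}{464}\right) = 7902 + \frac{28413035}{788568} = \frac{6259677371}{788568}$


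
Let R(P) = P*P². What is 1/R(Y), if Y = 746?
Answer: 1/415160936 ≈ 2.4087e-9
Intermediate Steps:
R(P) = P³
1/R(Y) = 1/(746³) = 1/415160936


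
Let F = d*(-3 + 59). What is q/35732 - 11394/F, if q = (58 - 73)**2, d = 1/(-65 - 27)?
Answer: 4682001267/250124 ≈ 18719.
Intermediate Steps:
d = -1/92 (d = 1/(-92) = -1/92 ≈ -0.010870)
q = 225 (q = (-15)**2 = 225)
F = -14/23 (F = -(-3 + 59)/92 = -1/92*56 = -14/23 ≈ -0.60870)
q/35732 - 11394/F = 225/35732 - 11394/(-14/23) = 225*(1/35732) - 11394*(-23/14) = 225/35732 + 131031/7 = 4682001267/250124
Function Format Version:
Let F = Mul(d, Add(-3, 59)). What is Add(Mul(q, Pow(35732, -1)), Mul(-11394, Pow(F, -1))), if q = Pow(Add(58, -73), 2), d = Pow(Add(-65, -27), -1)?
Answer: Rational(4682001267, 250124) ≈ 18719.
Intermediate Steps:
d = Rational(-1, 92) (d = Pow(-92, -1) = Rational(-1, 92) ≈ -0.010870)
q = 225 (q = Pow(-15, 2) = 225)
F = Rational(-14, 23) (F = Mul(Rational(-1, 92), Add(-3, 59)) = Mul(Rational(-1, 92), 56) = Rational(-14, 23) ≈ -0.60870)
Add(Mul(q, Pow(35732, -1)), Mul(-11394, Pow(F, -1))) = Add(Mul(225, Pow(35732, -1)), Mul(-11394, Pow(Rational(-14, 23), -1))) = Add(Mul(225, Rational(1, 35732)), Mul(-11394, Rational(-23, 14))) = Add(Rational(225, 35732), Rational(131031, 7)) = Rational(4682001267, 250124)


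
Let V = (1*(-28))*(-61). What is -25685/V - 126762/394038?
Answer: -1722895921/112169484 ≈ -15.360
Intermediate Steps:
V = 1708 (V = -28*(-61) = 1708)
-25685/V - 126762/394038 = -25685/1708 - 126762/394038 = -25685*1/1708 - 126762*1/394038 = -25685/1708 - 21127/65673 = -1722895921/112169484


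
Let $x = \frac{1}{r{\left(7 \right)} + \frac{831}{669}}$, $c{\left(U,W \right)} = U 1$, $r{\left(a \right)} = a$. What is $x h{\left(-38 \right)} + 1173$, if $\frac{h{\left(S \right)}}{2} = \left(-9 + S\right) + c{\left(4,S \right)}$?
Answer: $\frac{1068398}{919} \approx 1162.6$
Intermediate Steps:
$c{\left(U,W \right)} = U$
$x = \frac{223}{1838}$ ($x = \frac{1}{7 + \frac{831}{669}} = \frac{1}{7 + 831 \cdot \frac{1}{669}} = \frac{1}{7 + \frac{277}{223}} = \frac{1}{\frac{1838}{223}} = \frac{223}{1838} \approx 0.12133$)
$h{\left(S \right)} = -10 + 2 S$ ($h{\left(S \right)} = 2 \left(\left(-9 + S\right) + 4\right) = 2 \left(-5 + S\right) = -10 + 2 S$)
$x h{\left(-38 \right)} + 1173 = \frac{223 \left(-10 + 2 \left(-38\right)\right)}{1838} + 1173 = \frac{223 \left(-10 - 76\right)}{1838} + 1173 = \frac{223}{1838} \left(-86\right) + 1173 = - \frac{9589}{919} + 1173 = \frac{1068398}{919}$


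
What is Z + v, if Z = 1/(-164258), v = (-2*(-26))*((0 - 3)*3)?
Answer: -76872745/164258 ≈ -468.00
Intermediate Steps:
v = -468 (v = 52*(-3*3) = 52*(-9) = -468)
Z = -1/164258 ≈ -6.0880e-6
Z + v = -1/164258 - 468 = -76872745/164258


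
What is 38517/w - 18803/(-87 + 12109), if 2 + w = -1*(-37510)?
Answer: -121105775/225460588 ≈ -0.53715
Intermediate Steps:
w = 37508 (w = -2 - 1*(-37510) = -2 + 37510 = 37508)
38517/w - 18803/(-87 + 12109) = 38517/37508 - 18803/(-87 + 12109) = 38517*(1/37508) - 18803/12022 = 38517/37508 - 18803*1/12022 = 38517/37508 - 18803/12022 = -121105775/225460588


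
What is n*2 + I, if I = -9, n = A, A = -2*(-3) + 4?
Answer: 11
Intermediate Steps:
A = 10 (A = 6 + 4 = 10)
n = 10
n*2 + I = 10*2 - 9 = 20 - 9 = 11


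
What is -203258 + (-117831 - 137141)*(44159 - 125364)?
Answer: 20704798002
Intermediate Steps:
-203258 + (-117831 - 137141)*(44159 - 125364) = -203258 - 254972*(-81205) = -203258 + 20705001260 = 20704798002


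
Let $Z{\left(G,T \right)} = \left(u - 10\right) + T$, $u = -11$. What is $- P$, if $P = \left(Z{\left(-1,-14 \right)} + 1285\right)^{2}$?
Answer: $-1562500$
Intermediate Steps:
$Z{\left(G,T \right)} = -21 + T$ ($Z{\left(G,T \right)} = \left(-11 - 10\right) + T = -21 + T$)
$P = 1562500$ ($P = \left(\left(-21 - 14\right) + 1285\right)^{2} = \left(-35 + 1285\right)^{2} = 1250^{2} = 1562500$)
$- P = \left(-1\right) 1562500 = -1562500$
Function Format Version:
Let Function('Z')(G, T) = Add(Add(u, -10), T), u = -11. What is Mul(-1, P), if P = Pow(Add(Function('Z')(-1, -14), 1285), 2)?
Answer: -1562500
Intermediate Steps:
Function('Z')(G, T) = Add(-21, T) (Function('Z')(G, T) = Add(Add(-11, -10), T) = Add(-21, T))
P = 1562500 (P = Pow(Add(Add(-21, -14), 1285), 2) = Pow(Add(-35, 1285), 2) = Pow(1250, 2) = 1562500)
Mul(-1, P) = Mul(-1, 1562500) = -1562500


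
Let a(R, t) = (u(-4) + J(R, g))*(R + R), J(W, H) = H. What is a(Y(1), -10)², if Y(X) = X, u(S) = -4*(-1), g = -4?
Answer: 0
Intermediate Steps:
u(S) = 4
a(R, t) = 0 (a(R, t) = (4 - 4)*(R + R) = 0*(2*R) = 0)
a(Y(1), -10)² = 0² = 0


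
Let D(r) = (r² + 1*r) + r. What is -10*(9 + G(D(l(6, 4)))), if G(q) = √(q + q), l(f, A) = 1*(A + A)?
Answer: -90 - 40*√10 ≈ -216.49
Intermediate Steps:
l(f, A) = 2*A (l(f, A) = 1*(2*A) = 2*A)
D(r) = r² + 2*r (D(r) = (r² + r) + r = (r + r²) + r = r² + 2*r)
G(q) = √2*√q (G(q) = √(2*q) = √2*√q)
-10*(9 + G(D(l(6, 4)))) = -10*(9 + √2*√((2*4)*(2 + 2*4))) = -10*(9 + √2*√(8*(2 + 8))) = -10*(9 + √2*√(8*10)) = -10*(9 + √2*√80) = -10*(9 + √2*(4*√5)) = -10*(9 + 4*√10) = -90 - 40*√10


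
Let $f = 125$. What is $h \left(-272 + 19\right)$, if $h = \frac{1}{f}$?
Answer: $- \frac{253}{125} \approx -2.024$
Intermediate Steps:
$h = \frac{1}{125} \approx 0.008$
$h \left(-272 + 19\right) = \frac{-272 + 19}{125} = \frac{1}{125} \left(-253\right) = - \frac{253}{125}$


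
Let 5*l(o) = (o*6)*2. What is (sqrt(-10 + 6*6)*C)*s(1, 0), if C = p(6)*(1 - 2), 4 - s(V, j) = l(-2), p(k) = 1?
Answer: -44*sqrt(26)/5 ≈ -44.871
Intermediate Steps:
l(o) = 12*o/5 (l(o) = ((o*6)*2)/5 = ((6*o)*2)/5 = (12*o)/5 = 12*o/5)
s(V, j) = 44/5 (s(V, j) = 4 - 12*(-2)/5 = 4 - 1*(-24/5) = 4 + 24/5 = 44/5)
C = -1 (C = 1*(1 - 2) = 1*(-1) = -1)
(sqrt(-10 + 6*6)*C)*s(1, 0) = (sqrt(-10 + 6*6)*(-1))*(44/5) = (sqrt(-10 + 36)*(-1))*(44/5) = (sqrt(26)*(-1))*(44/5) = -sqrt(26)*(44/5) = -44*sqrt(26)/5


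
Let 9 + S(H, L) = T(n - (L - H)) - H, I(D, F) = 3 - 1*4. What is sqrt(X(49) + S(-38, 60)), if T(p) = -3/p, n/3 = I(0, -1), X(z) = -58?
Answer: I*sqrt(295526)/101 ≈ 5.3824*I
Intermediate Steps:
I(D, F) = -1 (I(D, F) = 3 - 4 = -1)
n = -3 (n = 3*(-1) = -3)
S(H, L) = -9 - H - 3/(-3 + H - L) (S(H, L) = -9 + (-3/(-3 - (L - H)) - H) = -9 + (-3/(-3 + (H - L)) - H) = -9 + (-3/(-3 + H - L) - H) = -9 + (-H - 3/(-3 + H - L)) = -9 - H - 3/(-3 + H - L))
sqrt(X(49) + S(-38, 60)) = sqrt(-58 + (3 - (9 - 38)*(3 + 60 - 1*(-38)))/(3 + 60 - 1*(-38))) = sqrt(-58 + (3 - 1*(-29)*(3 + 60 + 38))/(3 + 60 + 38)) = sqrt(-58 + (3 - 1*(-29)*101)/101) = sqrt(-58 + (3 + 2929)/101) = sqrt(-58 + (1/101)*2932) = sqrt(-58 + 2932/101) = sqrt(-2926/101) = I*sqrt(295526)/101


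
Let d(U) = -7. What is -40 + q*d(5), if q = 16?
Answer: -152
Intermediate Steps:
-40 + q*d(5) = -40 + 16*(-7) = -40 - 112 = -152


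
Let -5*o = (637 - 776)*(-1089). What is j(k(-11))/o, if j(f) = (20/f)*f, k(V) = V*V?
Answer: -100/151371 ≈ -0.00066063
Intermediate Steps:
o = -151371/5 (o = -(637 - 776)*(-1089)/5 = -(-139)*(-1089)/5 = -⅕*151371 = -151371/5 ≈ -30274.)
k(V) = V²
j(f) = 20
j(k(-11))/o = 20/(-151371/5) = 20*(-5/151371) = -100/151371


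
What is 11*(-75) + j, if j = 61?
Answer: -764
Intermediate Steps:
11*(-75) + j = 11*(-75) + 61 = -825 + 61 = -764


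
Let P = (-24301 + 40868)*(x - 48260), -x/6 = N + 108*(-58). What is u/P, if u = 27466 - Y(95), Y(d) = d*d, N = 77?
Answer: -18441/184523246 ≈ -9.9939e-5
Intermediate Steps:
x = 37122 (x = -6*(77 + 108*(-58)) = -6*(77 - 6264) = -6*(-6187) = 37122)
Y(d) = d²
u = 18441 (u = 27466 - 1*95² = 27466 - 1*9025 = 27466 - 9025 = 18441)
P = -184523246 (P = (-24301 + 40868)*(37122 - 48260) = 16567*(-11138) = -184523246)
u/P = 18441/(-184523246) = 18441*(-1/184523246) = -18441/184523246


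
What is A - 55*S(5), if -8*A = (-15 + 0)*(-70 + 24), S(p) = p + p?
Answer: -2545/4 ≈ -636.25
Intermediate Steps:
S(p) = 2*p
A = -345/4 (A = -(-15 + 0)*(-70 + 24)/8 = -(-15)*(-46)/8 = -⅛*690 = -345/4 ≈ -86.250)
A - 55*S(5) = -345/4 - 110*5 = -345/4 - 55*10 = -345/4 - 550 = -2545/4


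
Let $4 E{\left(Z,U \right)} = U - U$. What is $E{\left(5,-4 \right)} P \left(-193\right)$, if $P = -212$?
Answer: $0$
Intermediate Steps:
$E{\left(Z,U \right)} = 0$ ($E{\left(Z,U \right)} = \frac{U - U}{4} = \frac{1}{4} \cdot 0 = 0$)
$E{\left(5,-4 \right)} P \left(-193\right) = 0 \left(-212\right) \left(-193\right) = 0 \left(-193\right) = 0$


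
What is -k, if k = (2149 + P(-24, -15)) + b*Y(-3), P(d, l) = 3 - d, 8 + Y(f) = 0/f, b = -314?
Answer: -4688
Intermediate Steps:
Y(f) = -8 (Y(f) = -8 + 0/f = -8 + 0 = -8)
k = 4688 (k = (2149 + (3 - 1*(-24))) - 314*(-8) = (2149 + (3 + 24)) + 2512 = (2149 + 27) + 2512 = 2176 + 2512 = 4688)
-k = -1*4688 = -4688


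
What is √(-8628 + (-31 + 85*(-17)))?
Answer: 2*I*√2526 ≈ 100.52*I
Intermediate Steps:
√(-8628 + (-31 + 85*(-17))) = √(-8628 + (-31 - 1445)) = √(-8628 - 1476) = √(-10104) = 2*I*√2526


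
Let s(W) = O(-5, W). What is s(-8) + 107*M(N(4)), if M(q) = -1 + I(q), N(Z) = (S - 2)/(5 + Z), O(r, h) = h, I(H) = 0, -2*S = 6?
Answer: -115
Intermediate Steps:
S = -3 (S = -½*6 = -3)
s(W) = W
N(Z) = -5/(5 + Z) (N(Z) = (-3 - 2)/(5 + Z) = -5/(5 + Z))
M(q) = -1 (M(q) = -1 + 0 = -1)
s(-8) + 107*M(N(4)) = -8 + 107*(-1) = -8 - 107 = -115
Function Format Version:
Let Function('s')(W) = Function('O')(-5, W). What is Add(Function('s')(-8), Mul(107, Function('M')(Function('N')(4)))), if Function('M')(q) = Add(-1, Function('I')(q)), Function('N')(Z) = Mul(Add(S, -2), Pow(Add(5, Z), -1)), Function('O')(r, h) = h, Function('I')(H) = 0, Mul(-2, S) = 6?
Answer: -115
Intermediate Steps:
S = -3 (S = Mul(Rational(-1, 2), 6) = -3)
Function('s')(W) = W
Function('N')(Z) = Mul(-5, Pow(Add(5, Z), -1)) (Function('N')(Z) = Mul(Add(-3, -2), Pow(Add(5, Z), -1)) = Mul(-5, Pow(Add(5, Z), -1)))
Function('M')(q) = -1 (Function('M')(q) = Add(-1, 0) = -1)
Add(Function('s')(-8), Mul(107, Function('M')(Function('N')(4)))) = Add(-8, Mul(107, -1)) = Add(-8, -107) = -115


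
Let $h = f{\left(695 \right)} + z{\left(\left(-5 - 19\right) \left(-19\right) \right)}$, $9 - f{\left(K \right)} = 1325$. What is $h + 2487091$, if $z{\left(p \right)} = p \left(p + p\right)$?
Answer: $2901647$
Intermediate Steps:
$f{\left(K \right)} = -1316$ ($f{\left(K \right)} = 9 - 1325 = -1316$)
$z{\left(p \right)} = 2 p^{2}$ ($z{\left(p \right)} = p 2 p = 2 p^{2}$)
$h = 414556$ ($h = -1316 + 2 \left(\left(-5 - 19\right) \left(-19\right)\right)^{2} = -1316 + 2 \left(\left(-24\right) \left(-19\right)\right)^{2} = -1316 + 2 \cdot 456^{2} = -1316 + 2 \cdot 207936 = -1316 + 415872 = 414556$)
$h + 2487091 = 414556 + 2487091 = 2901647$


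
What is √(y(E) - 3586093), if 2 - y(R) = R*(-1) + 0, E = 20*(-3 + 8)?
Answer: I*√3585991 ≈ 1893.7*I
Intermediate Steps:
E = 100 (E = 20*5 = 100)
y(R) = 2 + R (y(R) = 2 - (R*(-1) + 0) = 2 - (-R + 0) = 2 - (-1)*R = 2 + R)
√(y(E) - 3586093) = √((2 + 100) - 3586093) = √(102 - 3586093) = √(-3585991) = I*√3585991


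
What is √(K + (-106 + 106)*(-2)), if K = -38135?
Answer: I*√38135 ≈ 195.28*I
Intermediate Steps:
√(K + (-106 + 106)*(-2)) = √(-38135 + (-106 + 106)*(-2)) = √(-38135 + 0*(-2)) = √(-38135 + 0) = √(-38135) = I*√38135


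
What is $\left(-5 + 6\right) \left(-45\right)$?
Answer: $-45$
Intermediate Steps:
$\left(-5 + 6\right) \left(-45\right) = 1 \left(-45\right) = -45$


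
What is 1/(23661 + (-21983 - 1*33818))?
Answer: -1/32140 ≈ -3.1114e-5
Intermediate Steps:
1/(23661 + (-21983 - 1*33818)) = 1/(23661 + (-21983 - 33818)) = 1/(23661 - 55801) = 1/(-32140) = -1/32140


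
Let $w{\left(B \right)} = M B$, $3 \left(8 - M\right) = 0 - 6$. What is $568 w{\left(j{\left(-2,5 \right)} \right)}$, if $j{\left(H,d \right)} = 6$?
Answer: $34080$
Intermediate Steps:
$M = 10$ ($M = 8 - \frac{0 - 6}{3} = 8 - -2 = 8 + 2 = 10$)
$w{\left(B \right)} = 10 B$
$568 w{\left(j{\left(-2,5 \right)} \right)} = 568 \cdot 10 \cdot 6 = 568 \cdot 60 = 34080$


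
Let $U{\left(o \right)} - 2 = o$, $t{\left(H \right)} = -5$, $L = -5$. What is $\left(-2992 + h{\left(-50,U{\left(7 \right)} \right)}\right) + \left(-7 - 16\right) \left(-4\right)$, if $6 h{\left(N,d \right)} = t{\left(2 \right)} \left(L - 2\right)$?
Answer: $- \frac{17365}{6} \approx -2894.2$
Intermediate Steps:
$U{\left(o \right)} = 2 + o$
$h{\left(N,d \right)} = \frac{35}{6}$ ($h{\left(N,d \right)} = \frac{\left(-5\right) \left(-5 - 2\right)}{6} = \frac{\left(-5\right) \left(-7\right)}{6} = \frac{1}{6} \cdot 35 = \frac{35}{6}$)
$\left(-2992 + h{\left(-50,U{\left(7 \right)} \right)}\right) + \left(-7 - 16\right) \left(-4\right) = \left(-2992 + \frac{35}{6}\right) + \left(-7 - 16\right) \left(-4\right) = - \frac{17917}{6} + \left(-7 - 16\right) \left(-4\right) = - \frac{17917}{6} - -92 = - \frac{17917}{6} + 92 = - \frac{17365}{6}$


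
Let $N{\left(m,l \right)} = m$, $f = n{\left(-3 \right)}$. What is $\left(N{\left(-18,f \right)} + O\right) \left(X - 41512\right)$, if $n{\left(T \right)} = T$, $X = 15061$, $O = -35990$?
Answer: $952447608$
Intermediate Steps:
$f = -3$
$\left(N{\left(-18,f \right)} + O\right) \left(X - 41512\right) = \left(-18 - 35990\right) \left(15061 - 41512\right) = \left(-36008\right) \left(-26451\right) = 952447608$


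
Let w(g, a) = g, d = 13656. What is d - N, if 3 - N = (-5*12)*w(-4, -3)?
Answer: 13893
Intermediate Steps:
N = -237 (N = 3 - (-5*12)*(-4) = 3 - (-60)*(-4) = 3 - 1*240 = 3 - 240 = -237)
d - N = 13656 - 1*(-237) = 13656 + 237 = 13893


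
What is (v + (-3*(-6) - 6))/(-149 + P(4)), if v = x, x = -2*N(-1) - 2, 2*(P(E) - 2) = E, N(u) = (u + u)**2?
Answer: -2/145 ≈ -0.013793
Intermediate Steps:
N(u) = 4*u**2 (N(u) = (2*u)**2 = 4*u**2)
P(E) = 2 + E/2
x = -10 (x = -8*(-1)**2 - 2 = -8 - 2 = -10)
v = -10
(v + (-3*(-6) - 6))/(-149 + P(4)) = (-10 + (-3*(-6) - 6))/(-149 + (2 + (1/2)*4)) = (-10 + (18 - 6))/(-149 + (2 + 2)) = (-10 + 12)/(-149 + 4) = 2/(-145) = 2*(-1/145) = -2/145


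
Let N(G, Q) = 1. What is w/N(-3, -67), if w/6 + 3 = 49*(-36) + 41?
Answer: -10356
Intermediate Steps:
w = -10356 (w = -18 + 6*(49*(-36) + 41) = -18 + 6*(-1764 + 41) = -18 + 6*(-1723) = -18 - 10338 = -10356)
w/N(-3, -67) = -10356/1 = -10356*1 = -10356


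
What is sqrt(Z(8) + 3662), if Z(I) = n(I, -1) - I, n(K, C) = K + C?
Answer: sqrt(3661) ≈ 60.506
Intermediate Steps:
n(K, C) = C + K
Z(I) = -1 (Z(I) = (-1 + I) - I = -1)
sqrt(Z(8) + 3662) = sqrt(-1 + 3662) = sqrt(3661)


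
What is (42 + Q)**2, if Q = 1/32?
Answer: 1809025/1024 ≈ 1766.6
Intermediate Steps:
Q = 1/32 ≈ 0.031250
(42 + Q)**2 = (42 + 1/32)**2 = (1345/32)**2 = 1809025/1024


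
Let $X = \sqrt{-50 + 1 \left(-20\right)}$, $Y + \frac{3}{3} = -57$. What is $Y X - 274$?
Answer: $-274 - 58 i \sqrt{70} \approx -274.0 - 485.26 i$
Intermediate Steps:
$Y = -58$ ($Y = -1 - 57 = -58$)
$X = i \sqrt{70}$ ($X = \sqrt{-50 - 20} = \sqrt{-70} = i \sqrt{70} \approx 8.3666 i$)
$Y X - 274 = - 58 i \sqrt{70} - 274 = -274 - 58 i \sqrt{70}$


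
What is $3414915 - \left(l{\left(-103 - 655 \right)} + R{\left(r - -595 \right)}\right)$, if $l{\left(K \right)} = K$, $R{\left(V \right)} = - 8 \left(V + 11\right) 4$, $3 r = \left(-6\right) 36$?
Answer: $3432761$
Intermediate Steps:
$r = -72$ ($r = \frac{\left(-6\right) 36}{3} = \frac{1}{3} \left(-216\right) = -72$)
$R{\left(V \right)} = -352 - 32 V$ ($R{\left(V \right)} = - 8 \left(11 + V\right) 4 = \left(-88 - 8 V\right) 4 = -352 - 32 V$)
$3414915 - \left(l{\left(-103 - 655 \right)} + R{\left(r - -595 \right)}\right) = 3414915 - \left(\left(-103 - 655\right) - \left(352 + 32 \left(-72 - -595\right)\right)\right) = 3414915 - \left(-758 - \left(352 + 32 \left(-72 + 595\right)\right)\right) = 3414915 - \left(-758 - 17088\right) = 3414915 - -17846 = 3414915 + 17846 = 3432761$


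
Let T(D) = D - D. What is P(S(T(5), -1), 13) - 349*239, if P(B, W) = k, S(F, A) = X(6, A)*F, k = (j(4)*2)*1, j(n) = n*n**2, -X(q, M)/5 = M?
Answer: -83283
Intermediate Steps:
X(q, M) = -5*M
j(n) = n**3
T(D) = 0
k = 128 (k = (4**3*2)*1 = (64*2)*1 = 128*1 = 128)
S(F, A) = -5*A*F (S(F, A) = (-5*A)*F = -5*A*F)
P(B, W) = 128
P(S(T(5), -1), 13) - 349*239 = 128 - 349*239 = 128 - 83411 = -83283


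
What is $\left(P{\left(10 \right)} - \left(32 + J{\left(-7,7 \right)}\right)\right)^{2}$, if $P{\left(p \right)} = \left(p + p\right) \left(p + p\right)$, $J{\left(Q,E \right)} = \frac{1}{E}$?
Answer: $\frac{6630625}{49} \approx 1.3532 \cdot 10^{5}$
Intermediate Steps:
$P{\left(p \right)} = 4 p^{2}$ ($P{\left(p \right)} = 2 p 2 p = 4 p^{2}$)
$\left(P{\left(10 \right)} - \left(32 + J{\left(-7,7 \right)}\right)\right)^{2} = \left(4 \cdot 10^{2} - \frac{225}{7}\right)^{2} = \left(4 \cdot 100 - \frac{225}{7}\right)^{2} = \left(400 - \frac{225}{7}\right)^{2} = \left(\frac{2575}{7}\right)^{2} = \frac{6630625}{49}$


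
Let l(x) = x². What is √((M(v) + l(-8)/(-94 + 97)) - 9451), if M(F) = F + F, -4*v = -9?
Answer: I*√339306/6 ≈ 97.083*I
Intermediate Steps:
v = 9/4 (v = -¼*(-9) = 9/4 ≈ 2.2500)
M(F) = 2*F
√((M(v) + l(-8)/(-94 + 97)) - 9451) = √((2*(9/4) + (-8)²/(-94 + 97)) - 9451) = √((9/2 + 64/3) - 9451) = √(155/6 - 9451) = √(-56551/6) = I*√339306/6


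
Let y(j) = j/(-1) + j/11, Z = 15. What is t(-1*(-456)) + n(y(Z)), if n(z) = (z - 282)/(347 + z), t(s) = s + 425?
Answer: 3227375/3667 ≈ 880.11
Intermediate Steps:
t(s) = 425 + s
y(j) = -10*j/11 (y(j) = j*(-1) + j*(1/11) = -j + j/11 = -10*j/11)
n(z) = (-282 + z)/(347 + z)
t(-1*(-456)) + n(y(Z)) = (425 - 1*(-456)) + (-282 - 10/11*15)/(347 - 10/11*15) = (425 + 456) + (-282 - 150/11)/(347 - 150/11) = 881 - 3252/11/(3667/11) = 881 + (11/3667)*(-3252/11) = 881 - 3252/3667 = 3227375/3667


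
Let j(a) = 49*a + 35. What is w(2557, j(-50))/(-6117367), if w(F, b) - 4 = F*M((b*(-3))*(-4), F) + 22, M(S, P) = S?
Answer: 74101834/6117367 ≈ 12.113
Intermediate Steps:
j(a) = 35 + 49*a
w(F, b) = 26 + 12*F*b (w(F, b) = 4 + (F*((b*(-3))*(-4)) + 22) = 4 + (F*(-3*b*(-4)) + 22) = 4 + (F*(12*b) + 22) = 4 + (12*F*b + 22) = 4 + (22 + 12*F*b) = 26 + 12*F*b)
w(2557, j(-50))/(-6117367) = (26 + 12*2557*(35 + 49*(-50)))/(-6117367) = (26 + 12*2557*(35 - 2450))*(-1/6117367) = (26 + 12*2557*(-2415))*(-1/6117367) = (26 - 74101860)*(-1/6117367) = -74101834*(-1/6117367) = 74101834/6117367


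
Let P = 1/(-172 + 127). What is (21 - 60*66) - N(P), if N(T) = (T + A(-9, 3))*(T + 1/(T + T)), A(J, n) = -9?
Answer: -8387956/2025 ≈ -4142.2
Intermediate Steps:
P = -1/45 (P = 1/(-45) = -1/45 ≈ -0.022222)
N(T) = (-9 + T)*(T + 1/(2*T)) (N(T) = (T - 9)*(T + 1/(T + T)) = (-9 + T)*(T + 1/(2*T)))
(21 - 60*66) - N(P) = (21 - 60*66) - (½ + (-1/45)² - 9*(-1/45) - 9/(2*(-1/45))) = (21 - 3960) - (½ + 1/2025 + ⅕ - 9/2*(-45)) = -3939 - (½ + 1/2025 + ⅕ + 405/2) = -3939 - 1*411481/2025 = -3939 - 411481/2025 = -8387956/2025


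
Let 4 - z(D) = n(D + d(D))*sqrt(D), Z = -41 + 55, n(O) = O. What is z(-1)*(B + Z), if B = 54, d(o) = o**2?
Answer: 272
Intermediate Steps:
Z = 14
z(D) = 4 - sqrt(D)*(D + D**2) (z(D) = 4 - (D + D**2)*sqrt(D) = 4 - sqrt(D)*(D + D**2))
z(-1)*(B + Z) = (4 - (-1)**(3/2)*(1 - 1))*(54 + 14) = (4 - 1*(-I)*0)*68 = (4 + 0)*68 = 4*68 = 272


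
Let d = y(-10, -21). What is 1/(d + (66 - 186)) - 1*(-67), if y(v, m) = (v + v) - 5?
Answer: 9714/145 ≈ 66.993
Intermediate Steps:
y(v, m) = -5 + 2*v (y(v, m) = 2*v - 5 = -5 + 2*v)
d = -25 (d = -5 + 2*(-10) = -5 - 20 = -25)
1/(d + (66 - 186)) - 1*(-67) = 1/(-25 + (66 - 186)) - 1*(-67) = 1/(-25 - 120) + 67 = 1/(-145) + 67 = -1/145 + 67 = 9714/145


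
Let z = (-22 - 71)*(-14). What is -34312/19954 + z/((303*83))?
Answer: -139488730/83637191 ≈ -1.6678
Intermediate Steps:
z = 1302 (z = -93*(-14) = 1302)
-34312/19954 + z/((303*83)) = -34312/19954 + 1302/((303*83)) = -34312*1/19954 + 1302/25149 = -17156/9977 + 1302*(1/25149) = -17156/9977 + 434/8383 = -139488730/83637191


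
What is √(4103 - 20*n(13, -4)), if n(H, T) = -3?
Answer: √4163 ≈ 64.521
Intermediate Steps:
√(4103 - 20*n(13, -4)) = √(4103 - 20*(-3)) = √(4103 + 60) = √4163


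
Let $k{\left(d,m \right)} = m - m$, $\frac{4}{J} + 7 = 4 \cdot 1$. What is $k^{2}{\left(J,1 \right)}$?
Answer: $0$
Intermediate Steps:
$J = - \frac{4}{3}$ ($J = \frac{4}{-7 + 4 \cdot 1} = \frac{4}{-7 + 4} = \frac{4}{-3} = 4 \left(- \frac{1}{3}\right) = - \frac{4}{3} \approx -1.3333$)
$k{\left(d,m \right)} = 0$
$k^{2}{\left(J,1 \right)} = 0^{2} = 0$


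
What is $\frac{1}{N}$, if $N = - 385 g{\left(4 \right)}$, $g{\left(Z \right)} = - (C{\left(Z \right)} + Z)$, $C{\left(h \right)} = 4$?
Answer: $\frac{1}{3080} \approx 0.00032468$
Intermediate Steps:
$g{\left(Z \right)} = -4 - Z$ ($g{\left(Z \right)} = - (4 + Z) = -4 - Z$)
$N = 3080$ ($N = - 385 \left(-4 - 4\right) = \left(-385\right) \left(-8\right) = 3080$)
$\frac{1}{N} = \frac{1}{3080}$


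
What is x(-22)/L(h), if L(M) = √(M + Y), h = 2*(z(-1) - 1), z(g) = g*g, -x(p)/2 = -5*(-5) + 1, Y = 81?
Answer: -52/9 ≈ -5.7778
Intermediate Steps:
x(p) = -52 (x(p) = -2*(-5*(-5) + 1) = -2*(25 + 1) = -2*26 = -52)
z(g) = g²
h = 0 (h = 2*((-1)² - 1) = 2*(1 - 1) = 2*0 = 0)
L(M) = √(81 + M) (L(M) = √(M + 81) = √(81 + M))
x(-22)/L(h) = -52/√(81 + 0) = -52/(√81) = -52/9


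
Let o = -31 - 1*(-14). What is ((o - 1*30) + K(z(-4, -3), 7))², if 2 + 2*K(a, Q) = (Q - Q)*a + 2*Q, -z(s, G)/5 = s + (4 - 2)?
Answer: 1681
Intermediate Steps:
z(s, G) = -10 - 5*s (z(s, G) = -5*(s + (4 - 2)) = -5*(s + 2) = -5*(2 + s) = -10 - 5*s)
o = -17 (o = -31 + 14 = -17)
K(a, Q) = -1 + Q (K(a, Q) = -1 + ((Q - Q)*a + 2*Q)/2 = -1 + (0*a + 2*Q)/2 = -1 + (0 + 2*Q)/2 = -1 + (2*Q)/2 = -1 + Q)
((o - 1*30) + K(z(-4, -3), 7))² = ((-17 - 1*30) + (-1 + 7))² = ((-17 - 30) + 6)² = (-47 + 6)² = (-41)² = 1681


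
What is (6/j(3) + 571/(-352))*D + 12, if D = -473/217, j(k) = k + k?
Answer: 92745/6944 ≈ 13.356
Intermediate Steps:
j(k) = 2*k
D = -473/217 (D = -473*1/217 = -473/217 ≈ -2.1797)
(6/j(3) + 571/(-352))*D + 12 = (6/((2*3)) + 571/(-352))*(-473/217) + 12 = (6/6 + 571*(-1/352))*(-473/217) + 12 = (6*(1/6) - 571/352)*(-473/217) + 12 = (1 - 571/352)*(-473/217) + 12 = -219/352*(-473/217) + 12 = 9417/6944 + 12 = 92745/6944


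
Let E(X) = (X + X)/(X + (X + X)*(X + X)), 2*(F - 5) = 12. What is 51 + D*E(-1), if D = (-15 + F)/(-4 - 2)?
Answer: 455/9 ≈ 50.556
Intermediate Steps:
F = 11 (F = 5 + (½)*12 = 5 + 6 = 11)
E(X) = 2*X/(X + 4*X²) (E(X) = (2*X)/(X + (2*X)*(2*X)) = (2*X)/(X + 4*X²) = 2*X/(X + 4*X²))
D = ⅔ (D = (-15 + 11)/(-4 - 2) = -4/(-6) = -4*(-⅙) = ⅔ ≈ 0.66667)
51 + D*E(-1) = 51 + 2*(2/(1 + 4*(-1)))/3 = 51 + 2*(2/(1 - 4))/3 = 51 + 2*(2/(-3))/3 = 51 + 2*(2*(-⅓))/3 = 51 + (⅔)*(-⅔) = 51 - 4/9 = 455/9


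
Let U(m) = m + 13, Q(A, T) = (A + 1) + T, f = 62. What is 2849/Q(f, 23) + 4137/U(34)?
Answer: 489685/4042 ≈ 121.15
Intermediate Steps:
Q(A, T) = 1 + A + T (Q(A, T) = (1 + A) + T = 1 + A + T)
U(m) = 13 + m
2849/Q(f, 23) + 4137/U(34) = 2849/(1 + 62 + 23) + 4137/(13 + 34) = 2849/86 + 4137/47 = 489685/4042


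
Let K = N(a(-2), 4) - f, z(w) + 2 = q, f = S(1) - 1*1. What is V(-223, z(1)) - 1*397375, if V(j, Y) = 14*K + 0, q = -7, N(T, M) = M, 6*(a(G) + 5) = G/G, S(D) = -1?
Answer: -397291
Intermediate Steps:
a(G) = -29/6 (a(G) = -5 + (G/G)/6 = -5 + (1/6)*1 = -5 + 1/6 = -29/6)
f = -2 (f = -1 - 1*1 = -1 - 1 = -2)
z(w) = -9 (z(w) = -2 - 7 = -9)
K = 6 (K = 4 - 1*(-2) = 4 + 2 = 6)
V(j, Y) = 84 (V(j, Y) = 14*6 + 0 = 84 + 0 = 84)
V(-223, z(1)) - 1*397375 = 84 - 1*397375 = 84 - 397375 = -397291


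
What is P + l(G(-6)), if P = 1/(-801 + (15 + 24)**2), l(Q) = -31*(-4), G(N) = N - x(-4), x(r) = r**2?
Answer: 89281/720 ≈ 124.00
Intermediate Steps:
G(N) = -16 + N (G(N) = N - 1*(-4)**2 = N - 1*16 = N - 16 = -16 + N)
l(Q) = 124
P = 1/720 (P = 1/(-801 + 39**2) = 1/(-801 + 1521) = 1/720 ≈ 0.0013889)
P + l(G(-6)) = 1/720 + 124 = 89281/720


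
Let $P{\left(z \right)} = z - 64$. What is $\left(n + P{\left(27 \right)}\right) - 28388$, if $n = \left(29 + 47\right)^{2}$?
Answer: $-22649$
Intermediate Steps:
$P{\left(z \right)} = -64 + z$
$n = 5776$ ($n = 76^{2} = 5776$)
$\left(n + P{\left(27 \right)}\right) - 28388 = \left(5776 + \left(-64 + 27\right)\right) - 28388 = \left(5776 - 37\right) - 28388 = 5739 - 28388 = -22649$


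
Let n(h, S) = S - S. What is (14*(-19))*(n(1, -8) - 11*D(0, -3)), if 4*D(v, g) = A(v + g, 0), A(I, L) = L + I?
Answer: -4389/2 ≈ -2194.5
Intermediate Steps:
n(h, S) = 0
A(I, L) = I + L
D(v, g) = g/4 + v/4 (D(v, g) = ((v + g) + 0)/4 = ((g + v) + 0)/4 = (g + v)/4 = g/4 + v/4)
(14*(-19))*(n(1, -8) - 11*D(0, -3)) = (14*(-19))*(0 - 11*((¼)*(-3) + (¼)*0)) = -266*(0 - 11*(-¾ + 0)) = -266*(0 - 11*(-¾)) = -266*(0 + 33/4) = -266*33/4 = -4389/2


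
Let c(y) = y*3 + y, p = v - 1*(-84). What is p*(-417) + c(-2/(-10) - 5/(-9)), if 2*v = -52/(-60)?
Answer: -3168511/90 ≈ -35206.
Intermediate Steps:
v = 13/30 (v = (-52/(-60))/2 = (-52*(-1/60))/2 = (1/2)*(13/15) = 13/30 ≈ 0.43333)
p = 2533/30 (p = 13/30 - 1*(-84) = 13/30 + 84 = 2533/30 ≈ 84.433)
c(y) = 4*y (c(y) = 3*y + y = 4*y)
p*(-417) + c(-2/(-10) - 5/(-9)) = (2533/30)*(-417) + 4*(-2/(-10) - 5/(-9)) = -352087/10 + 4*(-2*(-1/10) - 5*(-1/9)) = -352087/10 + 4*(1/5 + 5/9) = -352087/10 + 4*(34/45) = -352087/10 + 136/45 = -3168511/90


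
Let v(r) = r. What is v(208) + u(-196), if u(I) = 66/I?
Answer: 20351/98 ≈ 207.66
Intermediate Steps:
v(208) + u(-196) = 208 + 66/(-196) = 208 + 66*(-1/196) = 208 - 33/98 = 20351/98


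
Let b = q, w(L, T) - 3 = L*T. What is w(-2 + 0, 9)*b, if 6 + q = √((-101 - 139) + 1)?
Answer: 90 - 15*I*√239 ≈ 90.0 - 231.89*I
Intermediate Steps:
w(L, T) = 3 + L*T
q = -6 + I*√239 (q = -6 + √((-101 - 139) + 1) = -6 + √(-240 + 1) = -6 + √(-239) = -6 + I*√239 ≈ -6.0 + 15.46*I)
b = -6 + I*√239 ≈ -6.0 + 15.46*I
w(-2 + 0, 9)*b = (3 + (-2 + 0)*9)*(-6 + I*√239) = (3 - 2*9)*(-6 + I*√239) = (3 - 18)*(-6 + I*√239) = -15*(-6 + I*√239) = 90 - 15*I*√239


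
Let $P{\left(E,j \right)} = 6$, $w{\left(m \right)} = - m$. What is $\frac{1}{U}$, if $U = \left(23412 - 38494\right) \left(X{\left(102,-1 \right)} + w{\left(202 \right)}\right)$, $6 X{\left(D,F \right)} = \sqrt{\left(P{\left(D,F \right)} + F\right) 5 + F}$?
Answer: $\frac{303}{923093810} + \frac{\sqrt{6}}{1846187620} \approx 3.2957 \cdot 10^{-7}$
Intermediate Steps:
$X{\left(D,F \right)} = \frac{\sqrt{30 + 6 F}}{6}$ ($X{\left(D,F \right)} = \frac{\sqrt{\left(6 + F\right) 5 + F}}{6} = \frac{\sqrt{\left(30 + 5 F\right) + F}}{6} = \frac{\sqrt{30 + 6 F}}{6}$)
$U = 3046564 - \frac{15082 \sqrt{6}}{3}$ ($U = \left(23412 - 38494\right) \left(\frac{\sqrt{30 + 6 \left(-1\right)}}{6} - 202\right) = - 15082 \left(\frac{\sqrt{30 - 6}}{6} - 202\right) = - 15082 \left(\frac{\sqrt{24}}{6} - 202\right) = - 15082 \left(\frac{2 \sqrt{6}}{6} - 202\right) = - 15082 \left(\frac{\sqrt{6}}{3} - 202\right) = - 15082 \left(-202 + \frac{\sqrt{6}}{3}\right) = 3046564 - \frac{15082 \sqrt{6}}{3} \approx 3.0342 \cdot 10^{6}$)
$\frac{1}{U} = \frac{1}{3046564 - \frac{15082 \sqrt{6}}{3}}$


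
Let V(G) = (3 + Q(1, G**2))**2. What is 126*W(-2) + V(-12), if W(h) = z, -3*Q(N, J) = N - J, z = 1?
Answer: 24238/9 ≈ 2693.1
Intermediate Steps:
Q(N, J) = -N/3 + J/3 (Q(N, J) = -(N - J)/3 = -N/3 + J/3)
W(h) = 1
V(G) = (8/3 + G**2/3)**2 (V(G) = (3 + (-1/3*1 + G**2/3))**2 = (3 + (-1/3 + G**2/3))**2 = (8/3 + G**2/3)**2)
126*W(-2) + V(-12) = 126*1 + (8 + (-12)**2)**2/9 = 126 + (8 + 144)**2/9 = 126 + (1/9)*152**2 = 126 + (1/9)*23104 = 126 + 23104/9 = 24238/9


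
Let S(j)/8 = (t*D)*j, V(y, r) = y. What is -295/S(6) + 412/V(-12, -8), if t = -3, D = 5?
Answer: -4885/144 ≈ -33.924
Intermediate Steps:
S(j) = -120*j (S(j) = 8*((-3*5)*j) = 8*(-15*j) = -120*j)
-295/S(6) + 412/V(-12, -8) = -295/((-120*6)) + 412/(-12) = -295/(-720) + 412*(-1/12) = -295*(-1/720) - 103/3 = 59/144 - 103/3 = -4885/144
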